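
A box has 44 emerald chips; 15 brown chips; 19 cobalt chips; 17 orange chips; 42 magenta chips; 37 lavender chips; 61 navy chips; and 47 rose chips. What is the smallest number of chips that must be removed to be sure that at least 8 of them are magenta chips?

In the worst case for collecting magenta chips, every non-magenta chip comes out first.
There are 44 + 15 + 19 + 17 + 37 + 61 + 47 = 240 non-magenta chips altogether.
After those, each further chip must be magenta, so 240 + 8 = 248 draws guarantee 8 magenta chips.

248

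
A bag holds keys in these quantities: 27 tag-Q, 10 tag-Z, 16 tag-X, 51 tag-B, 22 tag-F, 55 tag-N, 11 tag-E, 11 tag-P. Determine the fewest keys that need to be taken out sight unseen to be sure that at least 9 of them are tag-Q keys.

185

In the worst case for collecting tag-Q keys, every non-tag-Q key comes out first.
There are 10 + 16 + 51 + 22 + 55 + 11 + 11 = 176 non-tag-Q keys altogether.
After those, each further key must be tag-Q, so 176 + 9 = 185 draws guarantee 9 tag-Q keys.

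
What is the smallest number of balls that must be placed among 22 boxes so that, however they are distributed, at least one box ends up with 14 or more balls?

287

With 286 balls one could put exactly 13 in each of the 22 boxes, and no box would reach 14.
One more ball must land in a box that already has 13, giving it 14.
So 22 × 13 + 1 = 287 balls are required.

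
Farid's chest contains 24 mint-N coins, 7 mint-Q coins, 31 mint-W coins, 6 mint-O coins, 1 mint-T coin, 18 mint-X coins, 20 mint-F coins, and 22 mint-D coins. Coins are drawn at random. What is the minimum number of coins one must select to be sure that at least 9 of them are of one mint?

An adversary could hand out at most 8 coins per mint (mint-Q, mint-O, mint-T run out sooner): 8 + 7 + 8 + 6 + 1 + 8 + 8 + 8 = 54 coins and still no mint has 9.
One more coin lands in a mint already at 8, so 55 draws are enough and 54 are not.

55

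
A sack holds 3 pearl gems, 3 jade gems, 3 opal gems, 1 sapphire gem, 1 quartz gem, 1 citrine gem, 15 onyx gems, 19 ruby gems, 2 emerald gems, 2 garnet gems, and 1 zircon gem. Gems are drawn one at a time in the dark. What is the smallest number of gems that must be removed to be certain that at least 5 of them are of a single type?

An adversary could hand out at most 4 gems per type (9 types run out sooner): 3 + 3 + 3 + 1 + 1 + 1 + 4 + 4 + 2 + 2 + 1 = 25 gems and still no type has 5.
By the pigeonhole principle, one more gem lands in a type already at 4, so 26 draws are enough and 25 are not.

26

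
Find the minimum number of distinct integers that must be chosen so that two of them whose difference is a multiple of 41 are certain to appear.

Integers whose pairwise differences are multiples of 41 are exactly those sharing a remainder mod 41. The 41 residue classes mod 41 are the pigeonholes.
With 41 integers one could put 1 in each residue class and have no class reach 2.
The 42nd integer pushes some class to 2, so 41·1 + 1 = 42.

42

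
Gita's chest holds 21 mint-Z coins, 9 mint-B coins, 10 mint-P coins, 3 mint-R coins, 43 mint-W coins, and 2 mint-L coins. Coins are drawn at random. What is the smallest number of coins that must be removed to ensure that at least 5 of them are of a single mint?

22

By pigeonhole, the 6 mints are the holes; the coins drawn are the pigeons.
To avoid 5 of any one mint, the worst case takes at most 4 of each mint, or every coin of a mint that has fewer than 4.
That gives 4 + 4 + 4 + 3 + 4 + 2 = 21 coins with no mint reaching 5.
The next coin forces some mint to 5, so 21 + 1 = 22.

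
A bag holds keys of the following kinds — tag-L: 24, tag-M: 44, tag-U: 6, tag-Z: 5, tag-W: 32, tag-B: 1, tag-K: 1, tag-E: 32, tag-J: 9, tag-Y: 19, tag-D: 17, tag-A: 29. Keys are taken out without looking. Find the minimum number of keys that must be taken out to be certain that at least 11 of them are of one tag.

An adversary could hand out at most 10 keys per tag (5 tags run out sooner): 10 + 10 + 6 + 5 + 10 + 1 + 1 + 10 + 9 + 10 + 10 + 10 = 92 keys and still no tag has 11.
One more key lands in a tag already at 10, so 93 draws are enough and 92 are not.

93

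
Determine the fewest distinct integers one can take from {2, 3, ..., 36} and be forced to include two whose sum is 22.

27

Two chosen integers sum to 22 exactly when both halves of some pair {x, 22−x} with 2 ≤ x ≤ 22−x ≤ 20 are chosen — 9 such pairs.
The remaining 17 elements (those with no distinct partner in range) can never complete a 22-sum, so the worst case takes all of them and one from each pair: 17 + 9 = 26.
By the pigeonhole principle, the 27th integer has to be the second member of some pair, so 26 + 1 = 27.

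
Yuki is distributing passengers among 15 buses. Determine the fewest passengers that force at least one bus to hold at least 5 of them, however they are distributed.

61

With 60 passengers one could put exactly 4 in each of the 15 buses, and no bus would reach 5.
By the pigeonhole principle, one more passenger must land in a bus that already has 4, giving it 5.
So 15 × 4 + 1 = 61 passengers are required.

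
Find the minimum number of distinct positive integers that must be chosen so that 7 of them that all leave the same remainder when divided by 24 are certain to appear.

145

By pigeonhole, the 24 residue classes mod 24 are the pigeonholes.
With 144 integers one could put 6 in each residue class and have no class reach 7.
The 145th integer pushes some class to 7, so 24·6 + 1 = 145.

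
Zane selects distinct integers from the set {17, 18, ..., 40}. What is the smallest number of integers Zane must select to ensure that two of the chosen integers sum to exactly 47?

Group the elements by complementary pair {x, 47−x}: {17,30}, {18,29}, {19,28}, …, giving 7 two-element pairs and 10 integers whose partner 47−x falls outside [17,40].
Treating each of those 17 groups as a pigeonhole, one can pick one integer per group — 17 integers — with no two summing to 47.
The 18th integer lands in an occupied pair, forcing a sum of 47.

18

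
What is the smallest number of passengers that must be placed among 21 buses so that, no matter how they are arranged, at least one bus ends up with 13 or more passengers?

253

With 252 passengers one could put exactly 12 in each of the 21 buses, and no bus would reach 13.
One more passenger must land in a bus that already has 12, giving it 13.
So 21 × 12 + 1 = 253 passengers are required.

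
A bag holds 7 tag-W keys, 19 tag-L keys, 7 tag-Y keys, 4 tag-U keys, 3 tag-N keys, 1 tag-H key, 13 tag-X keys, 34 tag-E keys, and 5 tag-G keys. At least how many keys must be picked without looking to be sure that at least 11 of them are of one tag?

An adversary could hand out at most 10 keys per tag (6 tags run out sooner): 7 + 10 + 7 + 4 + 3 + 1 + 10 + 10 + 5 = 57 keys and still no tag has 11.
By pigeonhole, one more key lands in a tag already at 10, so 58 draws are enough and 57 are not.

58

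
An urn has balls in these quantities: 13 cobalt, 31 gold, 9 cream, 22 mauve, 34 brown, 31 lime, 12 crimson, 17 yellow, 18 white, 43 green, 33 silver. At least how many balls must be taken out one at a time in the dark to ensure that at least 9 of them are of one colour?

By pigeonhole, the 11 colours are the holes; the balls drawn are the pigeons.
To avoid 9 of any one colour, the worst case takes at most 8 of each colour.
That gives 8 + 8 + 8 + 8 + 8 + 8 + 8 + 8 + 8 + 8 + 8 = 88 balls with no colour reaching 9.
The next ball forces some colour to 9, so 88 + 1 = 89.

89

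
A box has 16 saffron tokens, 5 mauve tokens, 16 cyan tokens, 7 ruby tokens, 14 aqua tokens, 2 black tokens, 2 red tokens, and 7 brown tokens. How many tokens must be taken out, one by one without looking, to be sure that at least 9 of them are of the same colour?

48

Pigeonhole: the 8 colours are the holes; the tokens drawn are the pigeons.
To avoid 9 of any one colour, the worst case takes at most 8 of each colour, or every token of a colour that has fewer than 8.
That gives 8 + 5 + 8 + 7 + 8 + 2 + 2 + 7 = 47 tokens with no colour reaching 9.
The next token forces some colour to 9, so 47 + 1 = 48.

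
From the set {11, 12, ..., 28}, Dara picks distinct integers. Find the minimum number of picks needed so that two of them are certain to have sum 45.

13

A set avoiding the sum 45 can contain at most one of each pair {x, 45−x}, plus the 6 elements whose complement lies outside the range.
The integers 11, …, 22 (12 of them) are such a set: any two sum to at least 11+12 = 23 and at most 21+22 = 43 < 45.
By the pigeonhole principle, any 13th integer completes one of the 6 pairs, so 13 choices force a sum of 45.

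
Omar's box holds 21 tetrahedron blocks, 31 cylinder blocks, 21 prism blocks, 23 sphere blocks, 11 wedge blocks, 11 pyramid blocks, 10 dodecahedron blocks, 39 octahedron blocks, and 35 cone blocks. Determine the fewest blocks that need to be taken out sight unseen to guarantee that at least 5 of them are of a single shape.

37

An adversary could hand out at most 4 blocks per shape: 4 + 4 + 4 + 4 + 4 + 4 + 4 + 4 + 4 = 36 blocks and still no shape has 5.
One more block lands in a shape already at 4, so 37 draws are enough and 36 are not.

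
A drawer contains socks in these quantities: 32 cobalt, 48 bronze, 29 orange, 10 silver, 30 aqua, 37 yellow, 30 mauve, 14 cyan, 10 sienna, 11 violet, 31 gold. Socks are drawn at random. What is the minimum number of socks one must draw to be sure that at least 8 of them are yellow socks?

253

In the worst case for collecting yellow socks, every non-yellow sock comes out first.
There are 32 + 48 + 29 + 10 + 30 + 30 + 14 + 10 + 11 + 31 = 245 non-yellow socks altogether.
After those, each further sock must be yellow, so 245 + 8 = 253 draws guarantee 8 yellow socks.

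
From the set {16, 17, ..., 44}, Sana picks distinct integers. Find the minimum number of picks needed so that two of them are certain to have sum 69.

A set avoiding the sum 69 can contain at most one of each pair {x, 69−x}, plus the 9 elements whose complement lies outside the range.
The integers 16, …, 34 (19 of them) are such a set: any two sum to at least 16+17 = 33 and at most 33+34 = 67 < 69.
By pigeonhole, any 20th integer completes one of the 10 pairs, so 20 choices force a sum of 69.

20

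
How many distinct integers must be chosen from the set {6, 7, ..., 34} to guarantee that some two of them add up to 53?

A set avoiding the sum 53 can contain at most one of each pair {x, 53−x}, plus the 13 elements whose complement lies outside the range.
The integers 6, …, 26 (21 of them) are such a set: any two sum to at least 6+7 = 13 and at most 25+26 = 51 < 53.
Any 22nd integer completes one of the 8 pairs, so 22 choices force a sum of 53.

22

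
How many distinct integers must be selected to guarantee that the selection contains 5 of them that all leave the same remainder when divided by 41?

Pigeonhole: the 41 residue classes mod 41 are the pigeonholes.
With 164 integers one could put 4 in each residue class and have no class reach 5.
The 165th integer pushes some class to 5, so 41·4 + 1 = 165.

165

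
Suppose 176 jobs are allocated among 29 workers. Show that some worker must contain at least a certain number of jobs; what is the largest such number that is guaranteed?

By the pigeonhole principle, the 29 workers are the holes and the 176 jobs are the pigeons.
If every worker held at most 6 jobs, the total would be at most 29 × 6 = 174, which is less than 176.
So some worker holds at least ⌈176/29⌉ = 7 jobs.

7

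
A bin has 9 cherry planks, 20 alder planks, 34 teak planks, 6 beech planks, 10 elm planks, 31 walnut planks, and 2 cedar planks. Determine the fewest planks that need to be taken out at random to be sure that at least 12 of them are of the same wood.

The 7 woods are the holes; the planks drawn are the pigeons.
To avoid 12 of any one wood, the worst case takes at most 11 of each wood, or every plank of a wood that has fewer than 11.
That gives 9 + 11 + 11 + 6 + 10 + 11 + 2 = 60 planks with no wood reaching 12.
The next plank forces some wood to 12, so 60 + 1 = 61.

61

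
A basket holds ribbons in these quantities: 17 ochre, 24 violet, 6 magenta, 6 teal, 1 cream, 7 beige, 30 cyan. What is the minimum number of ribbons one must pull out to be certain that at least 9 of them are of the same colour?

45

An adversary could hand out at most 8 ribbons per colour (4 colours run out sooner): 8 + 8 + 6 + 6 + 1 + 7 + 8 = 44 ribbons and still no colour has 9.
One more ribbon lands in a colour already at 8, so 45 draws are enough and 44 are not.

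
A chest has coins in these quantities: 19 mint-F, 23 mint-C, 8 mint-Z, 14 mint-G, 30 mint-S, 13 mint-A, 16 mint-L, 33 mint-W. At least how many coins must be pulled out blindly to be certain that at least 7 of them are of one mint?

Pigeonhole: put each drawn coin into a box by mint. The largest draw with every box below 7 takes min(count, 6) from each mint.
Σ min(cᵢ, 6) = 6 + 6 + 6 + 6 + 6 + 6 + 6 + 6 = 48.
Draw number 48 + 1 = 49 must push one box to 7.

49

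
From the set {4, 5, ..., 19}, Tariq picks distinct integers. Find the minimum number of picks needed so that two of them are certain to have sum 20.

Group the elements by complementary pair {x, 20−x}: {4,16}, {5,15}, {6,14}, …, giving 6 two-element pairs; the single value 10 (it cannot pair with itself since the integers are distinct); and 3 integers whose partner 20−x falls outside [4,19].
Treating each of those 10 groups as a pigeonhole, one can pick one integer per group — 10 integers — with no two summing to 20.
The 11th integer lands in an occupied pair, forcing a sum of 20.

11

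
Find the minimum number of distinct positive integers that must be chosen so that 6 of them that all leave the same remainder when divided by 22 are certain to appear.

Pigeonhole: the 22 residue classes mod 22 are the pigeonholes.
With 110 integers one could put 5 in each residue class and have no class reach 6.
The 111th integer pushes some class to 6, so 22·5 + 1 = 111.

111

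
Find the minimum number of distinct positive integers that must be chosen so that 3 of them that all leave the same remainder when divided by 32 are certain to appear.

Pigeonhole: the 32 residue classes mod 32 are the pigeonholes.
With 64 integers one could put 2 in each residue class and have no class reach 3.
The 65th integer pushes some class to 3, so 32·2 + 1 = 65.

65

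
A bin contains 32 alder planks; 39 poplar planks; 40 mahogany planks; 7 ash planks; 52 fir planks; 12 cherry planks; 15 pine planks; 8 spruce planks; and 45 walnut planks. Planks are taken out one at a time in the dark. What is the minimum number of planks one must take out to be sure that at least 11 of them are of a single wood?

By pigeonhole, the 9 woods are the holes; the planks drawn are the pigeons.
To avoid 11 of any one wood, the worst case takes at most 10 of each wood, or every plank of a wood that has fewer than 10.
That gives 10 + 10 + 10 + 7 + 10 + 10 + 10 + 8 + 10 = 85 planks with no wood reaching 11.
The next plank forces some wood to 11, so 85 + 1 = 86.

86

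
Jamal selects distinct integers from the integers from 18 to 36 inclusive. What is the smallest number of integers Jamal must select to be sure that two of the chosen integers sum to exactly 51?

A set avoiding the sum 51 can contain at most one of each pair {x, 51−x}, plus the 3 elements whose complement lies outside the range.
The integers 26, …, 36 (11 of them) are such a set: any two sum to at least 26+27 = 53 > 51.
By the pigeonhole principle, any 12th integer completes one of the 8 pairs, so 12 choices force a sum of 51.

12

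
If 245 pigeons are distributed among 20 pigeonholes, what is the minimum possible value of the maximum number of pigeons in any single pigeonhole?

13

The 20 pigeonholes are the holes and the 245 pigeons are the pigeons.
If every pigeonhole held at most 12 pigeons, the total would be at most 20 × 12 = 240, which is less than 245.
So some pigeonhole holds at least ⌈245/20⌉ = 13 pigeons.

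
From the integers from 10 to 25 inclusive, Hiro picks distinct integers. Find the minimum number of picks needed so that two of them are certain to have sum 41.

12

A set avoiding the sum 41 can contain at most one of each pair {x, 41−x}, plus the 6 elements whose complement lies outside the range.
The integers 10, …, 20 (11 of them) are such a set: any two sum to at least 10+11 = 21 and at most 19+20 = 39 < 41.
By pigeonhole, any 12th integer completes one of the 5 pairs, so 12 choices force a sum of 41.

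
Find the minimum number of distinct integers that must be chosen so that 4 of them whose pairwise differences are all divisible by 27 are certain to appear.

Integers whose pairwise differences are multiples of 27 are exactly those sharing a remainder mod 27. By pigeonhole, the 27 residue classes mod 27 are the pigeonholes.
With 81 integers one could put 3 in each residue class and have no class reach 4.
The 82nd integer pushes some class to 4, so 27·3 + 1 = 82.

82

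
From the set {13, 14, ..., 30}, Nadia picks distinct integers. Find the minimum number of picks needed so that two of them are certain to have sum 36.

Group the elements by complementary pair {x, 36−x}: {13,23}, {14,22}, {15,21}, …, giving 5 two-element pairs; the single value 18 (it cannot pair with itself since the integers are distinct); and 7 integers whose partner 36−x falls outside [13,30].
Treating each of those 13 groups as a pigeonhole, one can pick one integer per group — 13 integers — with no two summing to 36.
The 14th integer lands in an occupied pair, forcing a sum of 36.

14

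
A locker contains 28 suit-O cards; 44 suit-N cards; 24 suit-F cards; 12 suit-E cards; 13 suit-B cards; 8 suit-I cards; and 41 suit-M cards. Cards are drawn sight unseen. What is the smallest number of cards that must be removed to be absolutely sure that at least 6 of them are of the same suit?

36

By pigeonhole, the 7 suits are the holes; the cards drawn are the pigeons.
To avoid 6 of any one suit, the worst case takes at most 5 of each suit.
That gives 5 + 5 + 5 + 5 + 5 + 5 + 5 = 35 cards with no suit reaching 6.
The next card forces some suit to 6, so 35 + 1 = 36.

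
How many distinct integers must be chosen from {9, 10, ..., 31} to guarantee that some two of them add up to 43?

Two chosen integers sum to 43 exactly when both halves of some pair {x, 43−x} with 12 ≤ x ≤ 43−x ≤ 31 are chosen — 10 such pairs.
The remaining 3 elements (those with no distinct partner in range) can never complete a 43-sum, so the worst case takes all of them and one from each pair: 3 + 10 = 13.
By the pigeonhole principle, the 14th integer has to be the second member of some pair, so 13 + 1 = 14.

14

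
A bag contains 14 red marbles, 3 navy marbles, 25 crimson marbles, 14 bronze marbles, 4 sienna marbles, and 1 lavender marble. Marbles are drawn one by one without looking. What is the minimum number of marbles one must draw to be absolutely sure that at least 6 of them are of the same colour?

The 6 colours are the holes; the marbles drawn are the pigeons.
To avoid 6 of any one colour, the worst case takes at most 5 of each colour, or every marble of a colour that has fewer than 5.
That gives 5 + 3 + 5 + 5 + 4 + 1 = 23 marbles with no colour reaching 6.
The next marble forces some colour to 6, so 23 + 1 = 24.

24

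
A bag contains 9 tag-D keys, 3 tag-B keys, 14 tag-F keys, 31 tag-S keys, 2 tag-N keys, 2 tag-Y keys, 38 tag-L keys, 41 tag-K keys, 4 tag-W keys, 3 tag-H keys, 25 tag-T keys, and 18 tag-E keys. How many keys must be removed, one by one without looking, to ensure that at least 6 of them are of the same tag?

50

An adversary could hand out at most 5 keys per tag (5 tags run out sooner): 5 + 3 + 5 + 5 + 2 + 2 + 5 + 5 + 4 + 3 + 5 + 5 = 49 keys and still no tag has 6.
One more key lands in a tag already at 5, so 50 draws are enough and 49 are not.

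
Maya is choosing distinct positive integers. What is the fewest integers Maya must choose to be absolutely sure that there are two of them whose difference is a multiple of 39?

Integers whose pairwise differences are multiples of 39 are exactly those sharing a remainder mod 39. By pigeonhole, the 39 residue classes mod 39 are the pigeonholes.
With 39 integers one could put 1 in each residue class and have no class reach 2.
The 40th integer pushes some class to 2, so 39·1 + 1 = 40.

40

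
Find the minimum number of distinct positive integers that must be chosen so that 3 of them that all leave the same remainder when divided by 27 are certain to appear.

55

The 27 residue classes mod 27 are the pigeonholes.
With 54 integers one could put 2 in each residue class and have no class reach 3.
The 55th integer pushes some class to 3, so 27·2 + 1 = 55.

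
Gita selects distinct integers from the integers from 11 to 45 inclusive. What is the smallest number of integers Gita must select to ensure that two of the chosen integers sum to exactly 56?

19

Two chosen integers sum to 56 exactly when both halves of some pair {x, 56−x} with 11 ≤ x ≤ 56−x ≤ 45 are chosen — 17 such pairs.
The remaining 1 element (those with no distinct partner in range) can never complete a 56-sum, so the worst case takes all of them and one from each pair: 1 + 17 = 18.
By the pigeonhole principle, the 19th integer has to be the second member of some pair, so 18 + 1 = 19.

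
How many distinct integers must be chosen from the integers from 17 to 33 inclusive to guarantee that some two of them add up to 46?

12

A set avoiding the sum 46 can contain at most one of each pair {x, 46−x}, plus the 5 elements whose complement lies outside the range or equal to its own complement.
The integers 23, …, 33 (11 of them) are such a set: any two sum to at least 23+24 = 47 > 46.
By pigeonhole, any 12th integer completes one of the 6 pairs, so 12 choices force a sum of 46.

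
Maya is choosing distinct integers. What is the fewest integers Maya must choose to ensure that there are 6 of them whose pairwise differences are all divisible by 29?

Integers whose pairwise differences are multiples of 29 are exactly those sharing a remainder mod 29. The 29 residue classes mod 29 are the pigeonholes.
With 145 integers one could put 5 in each residue class and have no class reach 6.
The 146th integer pushes some class to 6, so 29·5 + 1 = 146.

146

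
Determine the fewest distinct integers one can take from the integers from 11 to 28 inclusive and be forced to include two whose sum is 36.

Two chosen integers sum to 36 exactly when both halves of some pair {x, 36−x} with 11 ≤ x ≤ 36−x ≤ 25 are chosen — 7 such pairs.
The remaining 4 elements (those with no distinct partner in range) can never complete a 36-sum, so the worst case takes all of them and one from each pair: 4 + 7 = 11.
Pigeonhole: the 12th integer has to be the second member of some pair, so 11 + 1 = 12.

12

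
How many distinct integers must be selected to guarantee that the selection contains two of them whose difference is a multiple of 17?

18

Integers whose pairwise differences are multiples of 17 are exactly those sharing a remainder mod 17. Pigeonhole: the 17 residue classes mod 17 are the pigeonholes.
With 17 integers one could put 1 in each residue class and have no class reach 2.
The 18th integer pushes some class to 2, so 17·1 + 1 = 18.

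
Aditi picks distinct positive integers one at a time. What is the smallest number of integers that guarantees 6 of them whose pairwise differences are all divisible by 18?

91

Integers whose pairwise differences are multiples of 18 are exactly those sharing a remainder mod 18. By the pigeonhole principle, the 18 residue classes mod 18 are the pigeonholes.
With 90 integers one could put 5 in each residue class and have no class reach 6.
The 91st integer pushes some class to 6, so 18·5 + 1 = 91.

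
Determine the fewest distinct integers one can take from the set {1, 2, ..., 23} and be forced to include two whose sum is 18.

16

A set avoiding the sum 18 can contain at most one of each pair {x, 18−x}, plus the 7 elements whose complement lies outside the range or equal to its own complement.
The integers 9, …, 23 (15 of them) are such a set: any two sum to at least 9+10 = 19 > 18.
By the pigeonhole principle, any 16th integer completes one of the 8 pairs, so 16 choices force a sum of 18.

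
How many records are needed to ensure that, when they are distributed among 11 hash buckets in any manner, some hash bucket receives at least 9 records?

With 88 records one could put exactly 8 in each of the 11 hash buckets, and no hash bucket would reach 9.
One more record must land in a hash bucket that already has 8, giving it 9.
So 11 × 8 + 1 = 89 records are required.

89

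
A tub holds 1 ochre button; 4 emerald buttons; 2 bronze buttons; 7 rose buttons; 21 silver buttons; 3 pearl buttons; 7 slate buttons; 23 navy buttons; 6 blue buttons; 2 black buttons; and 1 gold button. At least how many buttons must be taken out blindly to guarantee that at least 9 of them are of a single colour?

Pigeonhole: put each drawn button into a box by colour. The largest draw with every box below 9 takes min(count, 8) from each colour; colours with fewer than 8 contribute all they have.
Σ min(cᵢ, 8) = 1 + 4 + 2 + 7 + 8 + 3 + 7 + 8 + 6 + 2 + 1 = 49.
Draw number 49 + 1 = 50 must push one box to 9.

50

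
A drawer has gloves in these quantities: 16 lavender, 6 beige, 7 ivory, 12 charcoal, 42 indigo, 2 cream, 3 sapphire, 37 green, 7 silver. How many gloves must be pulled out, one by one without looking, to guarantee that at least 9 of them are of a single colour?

By pigeonhole, put each drawn glove into a box by colour. The largest draw with every box below 9 takes min(count, 8) from each colour; colours with fewer than 8 contribute all they have.
Σ min(cᵢ, 8) = 8 + 6 + 7 + 8 + 8 + 2 + 3 + 8 + 7 = 57.
Draw number 57 + 1 = 58 must push one box to 9.

58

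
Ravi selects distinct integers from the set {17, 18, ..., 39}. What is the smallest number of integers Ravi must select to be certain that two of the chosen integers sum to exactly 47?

17

A set avoiding the sum 47 can contain at most one of each pair {x, 47−x}, plus the 9 elements whose complement lies outside the range.
The integers 24, …, 39 (16 of them) are such a set: any two sum to at least 24+25 = 49 > 47.
Pigeonhole: any 17th integer completes one of the 7 pairs, so 17 choices force a sum of 47.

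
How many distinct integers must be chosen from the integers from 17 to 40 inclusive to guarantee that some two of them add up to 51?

Group the elements by complementary pair {x, 51−x}: {17,34}, {18,33}, {19,32}, …, giving 9 two-element pairs and 6 integers whose partner 51−x falls outside [17,40].
Treating each of those 15 groups as a pigeonhole, one can pick one integer per group — 15 integers — with no two summing to 51.
The 16th integer lands in an occupied pair, forcing a sum of 51.

16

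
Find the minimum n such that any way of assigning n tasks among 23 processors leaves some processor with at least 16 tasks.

346

With 345 tasks one could put exactly 15 in each of the 23 processors, and no processor would reach 16.
One more task must land in a processor that already has 15, giving it 16.
So 23 × 15 + 1 = 346 tasks are required.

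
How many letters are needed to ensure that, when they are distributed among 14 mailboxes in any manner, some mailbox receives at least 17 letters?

225

With 224 letters one could put exactly 16 in each of the 14 mailboxes, and no mailbox would reach 17.
By the pigeonhole principle, one more letter must land in a mailbox that already has 16, giving it 17.
So 14 × 16 + 1 = 225 letters are required.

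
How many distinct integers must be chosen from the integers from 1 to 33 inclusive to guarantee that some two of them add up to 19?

25

A set avoiding the sum 19 can contain at most one of each pair {x, 19−x}, plus the 15 elements whose complement lies outside the range.
The integers 10, …, 33 (24 of them) are such a set: any two sum to at least 10+11 = 21 > 19.
By pigeonhole, any 25th integer completes one of the 9 pairs, so 25 choices force a sum of 19.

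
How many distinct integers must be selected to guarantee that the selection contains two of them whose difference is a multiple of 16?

Integers whose pairwise differences are multiples of 16 are exactly those sharing a remainder mod 16. The 16 residue classes mod 16 are the pigeonholes.
With 16 integers one could put 1 in each residue class and have no class reach 2.
The 17th integer pushes some class to 2, so 16·1 + 1 = 17.

17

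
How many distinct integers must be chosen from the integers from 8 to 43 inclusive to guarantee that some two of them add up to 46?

22

A set avoiding the sum 46 can contain at most one of each pair {x, 46−x}, plus the 6 elements whose complement lies outside the range or equal to its own complement.
The integers 23, …, 43 (21 of them) are such a set: any two sum to at least 23+24 = 47 > 46.
Any 22nd integer completes one of the 15 pairs, so 22 choices force a sum of 46.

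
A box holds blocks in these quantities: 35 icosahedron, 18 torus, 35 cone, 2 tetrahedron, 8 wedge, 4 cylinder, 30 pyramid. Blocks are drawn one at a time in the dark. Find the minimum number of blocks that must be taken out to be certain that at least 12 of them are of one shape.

59

Pigeonhole: the 7 shapes are the holes; the blocks drawn are the pigeons.
To avoid 12 of any one shape, the worst case takes at most 11 of each shape, or every block of a shape that has fewer than 11.
That gives 11 + 11 + 11 + 2 + 8 + 4 + 11 = 58 blocks with no shape reaching 12.
The next block forces some shape to 12, so 58 + 1 = 59.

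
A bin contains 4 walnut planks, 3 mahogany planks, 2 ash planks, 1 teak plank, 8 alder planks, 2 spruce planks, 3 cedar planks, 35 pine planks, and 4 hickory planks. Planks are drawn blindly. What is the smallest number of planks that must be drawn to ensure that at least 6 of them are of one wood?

30

The 9 woods are the holes; the planks drawn are the pigeons.
To avoid 6 of any one wood, the worst case takes at most 5 of each wood, or every plank of a wood that has fewer than 5.
That gives 4 + 3 + 2 + 1 + 5 + 2 + 3 + 5 + 4 = 29 planks with no wood reaching 6.
The next plank forces some wood to 6, so 29 + 1 = 30.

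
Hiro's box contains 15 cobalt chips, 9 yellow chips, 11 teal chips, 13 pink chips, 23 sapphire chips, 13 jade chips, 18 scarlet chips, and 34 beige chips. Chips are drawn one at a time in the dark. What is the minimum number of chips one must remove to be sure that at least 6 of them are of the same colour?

An adversary could hand out at most 5 chips per colour: 5 + 5 + 5 + 5 + 5 + 5 + 5 + 5 = 40 chips and still no colour has 6.
Pigeonhole: one more chip lands in a colour already at 5, so 41 draws are enough and 40 are not.

41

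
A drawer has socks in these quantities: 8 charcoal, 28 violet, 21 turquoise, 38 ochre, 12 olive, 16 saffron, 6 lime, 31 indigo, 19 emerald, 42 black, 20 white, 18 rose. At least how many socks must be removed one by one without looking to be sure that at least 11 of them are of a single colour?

115

By pigeonhole, put each drawn sock into a box by colour. The largest draw with every box below 11 takes min(count, 10) from each colour; colours with fewer than 10 contribute all they have.
Σ min(cᵢ, 10) = 8 + 10 + 10 + 10 + 10 + 10 + 6 + 10 + 10 + 10 + 10 + 10 = 114.
Draw number 114 + 1 = 115 must push one box to 11.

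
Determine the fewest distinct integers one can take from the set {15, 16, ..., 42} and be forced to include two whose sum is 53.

Group the elements by complementary pair {x, 53−x}: {15,38}, {16,37}, {17,36}, …, giving 12 two-element pairs and 4 integers whose partner 53−x falls outside [15,42].
By the pigeonhole principle, treating each of those 16 groups as a pigeonhole, one can pick one integer per group — 16 integers — with no two summing to 53.
The 17th integer lands in an occupied pair, forcing a sum of 53.

17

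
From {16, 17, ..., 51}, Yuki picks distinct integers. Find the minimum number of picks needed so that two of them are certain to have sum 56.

A set avoiding the sum 56 can contain at most one of each pair {x, 56−x}, plus the 12 elements whose complement lies outside the range or equal to its own complement.
The integers 28, …, 51 (24 of them) are such a set: any two sum to at least 28+29 = 57 > 56.
Any 25th integer completes one of the 12 pairs, so 25 choices force a sum of 56.

25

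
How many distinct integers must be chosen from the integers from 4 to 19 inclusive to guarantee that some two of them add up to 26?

A set avoiding the sum 26 can contain at most one of each pair {x, 26−x}, plus the 4 elements whose complement lies outside the range or equal to its own complement.
The integers 4, …, 13 (10 of them) are such a set: any two sum to at least 4+5 = 9 and at most 12+13 = 25 < 26.
Any 11th integer completes one of the 6 pairs, so 11 choices force a sum of 26.

11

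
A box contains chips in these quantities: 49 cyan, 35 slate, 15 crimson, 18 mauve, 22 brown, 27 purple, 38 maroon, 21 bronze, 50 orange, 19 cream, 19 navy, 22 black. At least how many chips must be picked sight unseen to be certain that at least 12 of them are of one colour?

Pigeonhole: put each drawn chip into a box by colour. The largest draw with every box below 12 takes min(count, 11) from each colour.
Σ min(cᵢ, 11) = 11 + 11 + 11 + 11 + 11 + 11 + 11 + 11 + 11 + 11 + 11 + 11 = 132.
Draw number 132 + 1 = 133 must push one box to 12.

133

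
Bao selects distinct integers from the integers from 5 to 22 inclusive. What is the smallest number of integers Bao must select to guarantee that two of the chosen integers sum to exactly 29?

Two chosen integers sum to 29 exactly when both halves of some pair {x, 29−x} with 7 ≤ x ≤ 29−x ≤ 22 are chosen — 8 such pairs.
The remaining 2 elements (those with no distinct partner in range) can never complete a 29-sum, so the worst case takes all of them and one from each pair: 2 + 8 = 10.
Pigeonhole: the 11th integer has to be the second member of some pair, so 10 + 1 = 11.

11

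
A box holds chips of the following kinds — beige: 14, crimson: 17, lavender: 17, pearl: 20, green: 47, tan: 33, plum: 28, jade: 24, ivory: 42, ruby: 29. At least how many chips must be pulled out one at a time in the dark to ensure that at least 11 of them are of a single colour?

The 10 colours are the holes; the chips drawn are the pigeons.
To avoid 11 of any one colour, the worst case takes at most 10 of each colour.
That gives 10 + 10 + 10 + 10 + 10 + 10 + 10 + 10 + 10 + 10 = 100 chips with no colour reaching 11.
The next chip forces some colour to 11, so 100 + 1 = 101.

101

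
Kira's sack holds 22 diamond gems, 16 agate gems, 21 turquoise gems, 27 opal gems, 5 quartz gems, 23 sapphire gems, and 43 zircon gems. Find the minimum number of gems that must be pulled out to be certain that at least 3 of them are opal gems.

In the worst case for collecting opal gems, every non-opal gem comes out first.
There are 22 + 16 + 21 + 5 + 23 + 43 = 130 non-opal gems altogether.
After those, each further gem must be opal, so 130 + 3 = 133 draws guarantee 3 opal gems.

133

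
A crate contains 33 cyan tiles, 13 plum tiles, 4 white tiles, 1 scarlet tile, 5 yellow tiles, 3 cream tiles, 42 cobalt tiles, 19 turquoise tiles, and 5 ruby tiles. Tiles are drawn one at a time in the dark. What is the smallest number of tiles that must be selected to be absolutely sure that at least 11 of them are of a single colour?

59

Pigeonhole: the 9 colours are the holes; the tiles drawn are the pigeons.
To avoid 11 of any one colour, the worst case takes at most 10 of each colour, or every tile of a colour that has fewer than 10.
That gives 10 + 10 + 4 + 1 + 5 + 3 + 10 + 10 + 5 = 58 tiles with no colour reaching 11.
The next tile forces some colour to 11, so 58 + 1 = 59.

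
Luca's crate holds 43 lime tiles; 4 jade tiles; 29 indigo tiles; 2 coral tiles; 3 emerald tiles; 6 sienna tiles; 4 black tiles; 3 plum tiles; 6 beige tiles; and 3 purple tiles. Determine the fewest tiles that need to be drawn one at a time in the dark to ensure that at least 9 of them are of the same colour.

The 10 colours are the holes; the tiles drawn are the pigeons.
To avoid 9 of any one colour, the worst case takes at most 8 of each colour, or every tile of a colour that has fewer than 8.
That gives 8 + 4 + 8 + 2 + 3 + 6 + 4 + 3 + 6 + 3 = 47 tiles with no colour reaching 9.
The next tile forces some colour to 9, so 47 + 1 = 48.

48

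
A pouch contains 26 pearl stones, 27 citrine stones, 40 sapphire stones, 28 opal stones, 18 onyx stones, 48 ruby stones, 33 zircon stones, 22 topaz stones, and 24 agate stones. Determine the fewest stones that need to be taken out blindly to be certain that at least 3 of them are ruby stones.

In the worst case for collecting ruby stones, every non-ruby stone comes out first.
There are 26 + 27 + 40 + 28 + 18 + 33 + 22 + 24 = 218 non-ruby stones altogether.
After those, each further stone must be ruby, so 218 + 3 = 221 draws guarantee 3 ruby stones.

221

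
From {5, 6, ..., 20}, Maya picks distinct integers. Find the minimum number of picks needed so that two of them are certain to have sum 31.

12

Group the elements by complementary pair {x, 31−x}: {11,20}, {12,19}, {13,18}, …, giving 5 two-element pairs and 6 integers whose partner 31−x falls outside [5,20].
Treating each of those 11 groups as a pigeonhole, one can pick one integer per group — 11 integers — with no two summing to 31.
The 12th integer lands in an occupied pair, forcing a sum of 31.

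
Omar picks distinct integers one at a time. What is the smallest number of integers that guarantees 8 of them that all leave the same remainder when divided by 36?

253

The 36 residue classes mod 36 are the pigeonholes.
With 252 integers one could put 7 in each residue class and have no class reach 8.
The 253rd integer pushes some class to 8, so 36·7 + 1 = 253.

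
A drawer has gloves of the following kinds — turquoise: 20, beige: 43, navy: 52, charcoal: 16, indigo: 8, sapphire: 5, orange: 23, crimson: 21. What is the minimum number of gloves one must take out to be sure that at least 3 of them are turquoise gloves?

171

In the worst case for collecting turquoise gloves, every non-turquoise glove comes out first.
There are 43 + 52 + 16 + 8 + 5 + 23 + 21 = 168 non-turquoise gloves altogether.
After those, each further glove must be turquoise, so 168 + 3 = 171 draws guarantee 3 turquoise gloves.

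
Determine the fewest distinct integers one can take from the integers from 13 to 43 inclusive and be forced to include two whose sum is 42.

24

Two chosen integers sum to 42 exactly when both halves of some pair {x, 42−x} with 13 ≤ x ≤ 42−x ≤ 29 are chosen — 8 such pairs.
The remaining 15 elements (those with no distinct partner in range) can never complete a 42-sum, so the worst case takes all of them and one from each pair: 15 + 8 = 23.
Pigeonhole: the 24th integer has to be the second member of some pair, so 23 + 1 = 24.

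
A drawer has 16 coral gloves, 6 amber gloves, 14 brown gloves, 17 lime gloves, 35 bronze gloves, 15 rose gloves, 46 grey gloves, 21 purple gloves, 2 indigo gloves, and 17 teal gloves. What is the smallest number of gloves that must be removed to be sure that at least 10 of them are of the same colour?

An adversary could hand out at most 9 gloves per colour (amber, indigo run out sooner): 9 + 6 + 9 + 9 + 9 + 9 + 9 + 9 + 2 + 9 = 80 gloves and still no colour has 10.
One more glove lands in a colour already at 9, so 81 draws are enough and 80 are not.

81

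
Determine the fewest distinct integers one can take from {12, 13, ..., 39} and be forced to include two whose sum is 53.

16

Group the elements by complementary pair {x, 53−x}: {14,39}, {15,38}, {16,37}, …, giving 13 two-element pairs and 2 integers whose partner 53−x falls outside [12,39].
Pigeonhole: treating each of those 15 groups as a pigeonhole, one can pick one integer per group — 15 integers — with no two summing to 53.
The 16th integer lands in an occupied pair, forcing a sum of 53.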